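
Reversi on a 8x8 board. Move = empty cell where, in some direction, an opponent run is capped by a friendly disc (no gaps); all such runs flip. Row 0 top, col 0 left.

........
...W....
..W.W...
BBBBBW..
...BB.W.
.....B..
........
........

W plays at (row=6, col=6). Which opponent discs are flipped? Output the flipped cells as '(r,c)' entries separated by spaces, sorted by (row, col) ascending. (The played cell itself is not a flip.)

Dir NW: opp run (5,5) (4,4) (3,3) capped by W -> flip
Dir N: first cell '.' (not opp) -> no flip
Dir NE: first cell '.' (not opp) -> no flip
Dir W: first cell '.' (not opp) -> no flip
Dir E: first cell '.' (not opp) -> no flip
Dir SW: first cell '.' (not opp) -> no flip
Dir S: first cell '.' (not opp) -> no flip
Dir SE: first cell '.' (not opp) -> no flip

Answer: (3,3) (4,4) (5,5)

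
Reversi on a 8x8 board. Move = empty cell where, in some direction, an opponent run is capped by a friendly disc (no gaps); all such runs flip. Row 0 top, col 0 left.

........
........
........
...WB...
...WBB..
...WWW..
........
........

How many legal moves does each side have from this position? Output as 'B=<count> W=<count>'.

Answer: B=9 W=5

Derivation:
-- B to move --
(2,2): flips 1 -> legal
(2,3): no bracket -> illegal
(2,4): no bracket -> illegal
(3,2): flips 1 -> legal
(4,2): flips 1 -> legal
(4,6): no bracket -> illegal
(5,2): flips 1 -> legal
(5,6): no bracket -> illegal
(6,2): flips 1 -> legal
(6,3): flips 1 -> legal
(6,4): flips 1 -> legal
(6,5): flips 1 -> legal
(6,6): flips 1 -> legal
B mobility = 9
-- W to move --
(2,3): no bracket -> illegal
(2,4): flips 2 -> legal
(2,5): flips 1 -> legal
(3,5): flips 3 -> legal
(3,6): flips 1 -> legal
(4,6): flips 2 -> legal
(5,6): no bracket -> illegal
W mobility = 5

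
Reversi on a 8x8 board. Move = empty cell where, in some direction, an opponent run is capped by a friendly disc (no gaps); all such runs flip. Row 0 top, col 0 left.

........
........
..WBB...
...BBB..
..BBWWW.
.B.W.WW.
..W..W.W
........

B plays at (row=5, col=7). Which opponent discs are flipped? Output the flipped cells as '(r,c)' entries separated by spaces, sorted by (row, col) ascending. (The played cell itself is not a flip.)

Answer: (4,6)

Derivation:
Dir NW: opp run (4,6) capped by B -> flip
Dir N: first cell '.' (not opp) -> no flip
Dir NE: edge -> no flip
Dir W: opp run (5,6) (5,5), next='.' -> no flip
Dir E: edge -> no flip
Dir SW: first cell '.' (not opp) -> no flip
Dir S: opp run (6,7), next='.' -> no flip
Dir SE: edge -> no flip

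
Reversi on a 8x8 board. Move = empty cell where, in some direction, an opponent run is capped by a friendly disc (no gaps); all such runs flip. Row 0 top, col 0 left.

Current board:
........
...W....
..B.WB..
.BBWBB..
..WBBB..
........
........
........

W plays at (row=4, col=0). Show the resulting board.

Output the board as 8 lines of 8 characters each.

Place W at (4,0); scan 8 dirs for brackets.
Dir NW: edge -> no flip
Dir N: first cell '.' (not opp) -> no flip
Dir NE: opp run (3,1) (2,2) capped by W -> flip
Dir W: edge -> no flip
Dir E: first cell '.' (not opp) -> no flip
Dir SW: edge -> no flip
Dir S: first cell '.' (not opp) -> no flip
Dir SE: first cell '.' (not opp) -> no flip
All flips: (2,2) (3,1)

Answer: ........
...W....
..W.WB..
.WBWBB..
W.WBBB..
........
........
........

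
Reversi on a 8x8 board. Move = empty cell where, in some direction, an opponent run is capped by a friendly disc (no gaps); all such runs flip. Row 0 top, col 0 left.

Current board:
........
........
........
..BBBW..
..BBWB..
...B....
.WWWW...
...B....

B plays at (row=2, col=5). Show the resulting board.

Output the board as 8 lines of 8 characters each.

Answer: ........
........
.....B..
..BBBB..
..BBWB..
...B....
.WWWW...
...B....

Derivation:
Place B at (2,5); scan 8 dirs for brackets.
Dir NW: first cell '.' (not opp) -> no flip
Dir N: first cell '.' (not opp) -> no flip
Dir NE: first cell '.' (not opp) -> no flip
Dir W: first cell '.' (not opp) -> no flip
Dir E: first cell '.' (not opp) -> no flip
Dir SW: first cell 'B' (not opp) -> no flip
Dir S: opp run (3,5) capped by B -> flip
Dir SE: first cell '.' (not opp) -> no flip
All flips: (3,5)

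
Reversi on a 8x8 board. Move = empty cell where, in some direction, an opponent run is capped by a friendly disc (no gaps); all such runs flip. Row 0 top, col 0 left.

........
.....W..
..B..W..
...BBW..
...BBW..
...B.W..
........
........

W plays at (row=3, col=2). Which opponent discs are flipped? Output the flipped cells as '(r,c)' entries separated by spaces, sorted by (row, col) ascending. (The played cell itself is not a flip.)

Dir NW: first cell '.' (not opp) -> no flip
Dir N: opp run (2,2), next='.' -> no flip
Dir NE: first cell '.' (not opp) -> no flip
Dir W: first cell '.' (not opp) -> no flip
Dir E: opp run (3,3) (3,4) capped by W -> flip
Dir SW: first cell '.' (not opp) -> no flip
Dir S: first cell '.' (not opp) -> no flip
Dir SE: opp run (4,3), next='.' -> no flip

Answer: (3,3) (3,4)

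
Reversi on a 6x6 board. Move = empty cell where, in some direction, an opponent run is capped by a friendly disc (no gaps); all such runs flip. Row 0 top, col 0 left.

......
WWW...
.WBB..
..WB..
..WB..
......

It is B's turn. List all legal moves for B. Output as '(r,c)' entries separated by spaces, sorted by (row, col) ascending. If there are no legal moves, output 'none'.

(0,0): flips 1 -> legal
(0,1): flips 1 -> legal
(0,2): flips 1 -> legal
(0,3): no bracket -> illegal
(1,3): no bracket -> illegal
(2,0): flips 1 -> legal
(3,0): no bracket -> illegal
(3,1): flips 1 -> legal
(4,1): flips 2 -> legal
(5,1): flips 1 -> legal
(5,2): flips 2 -> legal
(5,3): no bracket -> illegal

Answer: (0,0) (0,1) (0,2) (2,0) (3,1) (4,1) (5,1) (5,2)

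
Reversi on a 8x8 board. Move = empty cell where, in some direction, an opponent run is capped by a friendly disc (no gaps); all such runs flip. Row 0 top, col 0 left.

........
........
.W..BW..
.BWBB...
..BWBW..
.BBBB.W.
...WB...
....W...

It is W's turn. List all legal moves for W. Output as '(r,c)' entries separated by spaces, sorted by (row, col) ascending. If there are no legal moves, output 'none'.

Answer: (1,4) (2,3) (3,0) (3,5) (4,1) (6,1) (6,2) (6,5)

Derivation:
(1,3): no bracket -> illegal
(1,4): flips 5 -> legal
(1,5): no bracket -> illegal
(2,0): no bracket -> illegal
(2,2): no bracket -> illegal
(2,3): flips 3 -> legal
(3,0): flips 1 -> legal
(3,5): flips 2 -> legal
(4,0): no bracket -> illegal
(4,1): flips 3 -> legal
(5,0): no bracket -> illegal
(5,5): no bracket -> illegal
(6,0): no bracket -> illegal
(6,1): flips 1 -> legal
(6,2): flips 2 -> legal
(6,5): flips 2 -> legal
(7,3): no bracket -> illegal
(7,5): no bracket -> illegal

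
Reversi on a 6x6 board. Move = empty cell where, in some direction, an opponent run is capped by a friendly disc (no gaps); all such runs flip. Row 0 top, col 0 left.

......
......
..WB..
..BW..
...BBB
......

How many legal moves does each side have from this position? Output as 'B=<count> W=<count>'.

Answer: B=4 W=6

Derivation:
-- B to move --
(1,1): flips 2 -> legal
(1,2): flips 1 -> legal
(1,3): no bracket -> illegal
(2,1): flips 1 -> legal
(2,4): no bracket -> illegal
(3,1): no bracket -> illegal
(3,4): flips 1 -> legal
(4,2): no bracket -> illegal
B mobility = 4
-- W to move --
(1,2): no bracket -> illegal
(1,3): flips 1 -> legal
(1,4): no bracket -> illegal
(2,1): no bracket -> illegal
(2,4): flips 1 -> legal
(3,1): flips 1 -> legal
(3,4): no bracket -> illegal
(3,5): no bracket -> illegal
(4,1): no bracket -> illegal
(4,2): flips 1 -> legal
(5,2): no bracket -> illegal
(5,3): flips 1 -> legal
(5,4): no bracket -> illegal
(5,5): flips 1 -> legal
W mobility = 6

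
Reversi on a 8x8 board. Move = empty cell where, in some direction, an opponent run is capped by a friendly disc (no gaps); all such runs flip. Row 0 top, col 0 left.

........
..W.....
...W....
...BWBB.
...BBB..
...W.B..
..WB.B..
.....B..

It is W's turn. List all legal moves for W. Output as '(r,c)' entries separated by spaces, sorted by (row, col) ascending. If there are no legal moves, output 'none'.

Answer: (2,6) (3,2) (3,7) (5,2) (5,4) (5,6) (6,4) (7,3)

Derivation:
(2,2): no bracket -> illegal
(2,4): no bracket -> illegal
(2,5): no bracket -> illegal
(2,6): flips 2 -> legal
(2,7): no bracket -> illegal
(3,2): flips 1 -> legal
(3,7): flips 2 -> legal
(4,2): no bracket -> illegal
(4,6): no bracket -> illegal
(4,7): no bracket -> illegal
(5,2): flips 1 -> legal
(5,4): flips 1 -> legal
(5,6): flips 1 -> legal
(6,4): flips 1 -> legal
(6,6): no bracket -> illegal
(7,2): no bracket -> illegal
(7,3): flips 1 -> legal
(7,4): no bracket -> illegal
(7,6): no bracket -> illegal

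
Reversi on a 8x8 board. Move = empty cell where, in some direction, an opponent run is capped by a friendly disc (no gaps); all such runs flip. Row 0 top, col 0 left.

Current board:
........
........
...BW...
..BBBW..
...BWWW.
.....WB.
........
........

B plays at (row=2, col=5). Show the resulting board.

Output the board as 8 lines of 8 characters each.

Place B at (2,5); scan 8 dirs for brackets.
Dir NW: first cell '.' (not opp) -> no flip
Dir N: first cell '.' (not opp) -> no flip
Dir NE: first cell '.' (not opp) -> no flip
Dir W: opp run (2,4) capped by B -> flip
Dir E: first cell '.' (not opp) -> no flip
Dir SW: first cell 'B' (not opp) -> no flip
Dir S: opp run (3,5) (4,5) (5,5), next='.' -> no flip
Dir SE: first cell '.' (not opp) -> no flip
All flips: (2,4)

Answer: ........
........
...BBB..
..BBBW..
...BWWW.
.....WB.
........
........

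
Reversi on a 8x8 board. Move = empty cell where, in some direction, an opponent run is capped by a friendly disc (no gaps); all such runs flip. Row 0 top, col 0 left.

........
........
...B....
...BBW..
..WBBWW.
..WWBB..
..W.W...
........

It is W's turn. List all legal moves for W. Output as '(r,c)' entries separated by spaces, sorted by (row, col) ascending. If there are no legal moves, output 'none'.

(1,2): flips 2 -> legal
(1,3): flips 3 -> legal
(1,4): no bracket -> illegal
(2,2): no bracket -> illegal
(2,4): flips 4 -> legal
(2,5): flips 2 -> legal
(3,2): flips 2 -> legal
(5,6): flips 2 -> legal
(6,3): flips 1 -> legal
(6,5): flips 1 -> legal
(6,6): no bracket -> illegal

Answer: (1,2) (1,3) (2,4) (2,5) (3,2) (5,6) (6,3) (6,5)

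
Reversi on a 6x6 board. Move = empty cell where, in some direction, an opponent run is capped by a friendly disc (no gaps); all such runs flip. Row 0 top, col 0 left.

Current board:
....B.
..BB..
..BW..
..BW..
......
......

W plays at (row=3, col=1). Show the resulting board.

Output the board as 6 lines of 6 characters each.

Place W at (3,1); scan 8 dirs for brackets.
Dir NW: first cell '.' (not opp) -> no flip
Dir N: first cell '.' (not opp) -> no flip
Dir NE: opp run (2,2) (1,3) (0,4), next=edge -> no flip
Dir W: first cell '.' (not opp) -> no flip
Dir E: opp run (3,2) capped by W -> flip
Dir SW: first cell '.' (not opp) -> no flip
Dir S: first cell '.' (not opp) -> no flip
Dir SE: first cell '.' (not opp) -> no flip
All flips: (3,2)

Answer: ....B.
..BB..
..BW..
.WWW..
......
......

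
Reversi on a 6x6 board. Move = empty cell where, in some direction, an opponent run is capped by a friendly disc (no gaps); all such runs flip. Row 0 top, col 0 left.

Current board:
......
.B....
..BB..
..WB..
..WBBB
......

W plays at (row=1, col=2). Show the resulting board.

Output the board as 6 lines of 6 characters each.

Place W at (1,2); scan 8 dirs for brackets.
Dir NW: first cell '.' (not opp) -> no flip
Dir N: first cell '.' (not opp) -> no flip
Dir NE: first cell '.' (not opp) -> no flip
Dir W: opp run (1,1), next='.' -> no flip
Dir E: first cell '.' (not opp) -> no flip
Dir SW: first cell '.' (not opp) -> no flip
Dir S: opp run (2,2) capped by W -> flip
Dir SE: opp run (2,3), next='.' -> no flip
All flips: (2,2)

Answer: ......
.BW...
..WB..
..WB..
..WBBB
......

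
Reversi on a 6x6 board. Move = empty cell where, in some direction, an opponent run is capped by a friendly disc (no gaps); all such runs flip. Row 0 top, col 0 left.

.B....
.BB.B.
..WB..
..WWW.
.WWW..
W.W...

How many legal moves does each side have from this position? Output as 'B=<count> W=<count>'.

Answer: B=4 W=5

Derivation:
-- B to move --
(1,3): no bracket -> illegal
(2,1): flips 1 -> legal
(2,4): no bracket -> illegal
(2,5): no bracket -> illegal
(3,0): no bracket -> illegal
(3,1): no bracket -> illegal
(3,5): no bracket -> illegal
(4,0): no bracket -> illegal
(4,4): flips 2 -> legal
(4,5): flips 1 -> legal
(5,1): no bracket -> illegal
(5,3): flips 2 -> legal
(5,4): no bracket -> illegal
B mobility = 4
-- W to move --
(0,0): flips 1 -> legal
(0,2): flips 1 -> legal
(0,3): no bracket -> illegal
(0,4): no bracket -> illegal
(0,5): flips 2 -> legal
(1,0): no bracket -> illegal
(1,3): flips 1 -> legal
(1,5): no bracket -> illegal
(2,0): no bracket -> illegal
(2,1): no bracket -> illegal
(2,4): flips 1 -> legal
(2,5): no bracket -> illegal
W mobility = 5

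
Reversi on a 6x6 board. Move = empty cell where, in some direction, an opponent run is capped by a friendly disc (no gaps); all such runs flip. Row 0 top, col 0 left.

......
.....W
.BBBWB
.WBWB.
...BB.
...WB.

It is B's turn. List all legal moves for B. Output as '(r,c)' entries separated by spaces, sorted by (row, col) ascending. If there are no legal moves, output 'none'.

Answer: (0,5) (1,4) (3,0) (4,0) (4,1) (5,2)

Derivation:
(0,4): no bracket -> illegal
(0,5): flips 1 -> legal
(1,3): no bracket -> illegal
(1,4): flips 1 -> legal
(2,0): no bracket -> illegal
(3,0): flips 1 -> legal
(3,5): no bracket -> illegal
(4,0): flips 1 -> legal
(4,1): flips 1 -> legal
(4,2): no bracket -> illegal
(5,2): flips 1 -> legal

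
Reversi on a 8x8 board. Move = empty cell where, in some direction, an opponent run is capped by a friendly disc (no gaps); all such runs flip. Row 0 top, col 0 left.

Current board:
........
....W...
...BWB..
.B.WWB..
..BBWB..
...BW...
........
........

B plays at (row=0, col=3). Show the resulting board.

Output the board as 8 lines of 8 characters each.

Answer: ...B....
....B...
...BWB..
.B.WWB..
..BBWB..
...BW...
........
........

Derivation:
Place B at (0,3); scan 8 dirs for brackets.
Dir NW: edge -> no flip
Dir N: edge -> no flip
Dir NE: edge -> no flip
Dir W: first cell '.' (not opp) -> no flip
Dir E: first cell '.' (not opp) -> no flip
Dir SW: first cell '.' (not opp) -> no flip
Dir S: first cell '.' (not opp) -> no flip
Dir SE: opp run (1,4) capped by B -> flip
All flips: (1,4)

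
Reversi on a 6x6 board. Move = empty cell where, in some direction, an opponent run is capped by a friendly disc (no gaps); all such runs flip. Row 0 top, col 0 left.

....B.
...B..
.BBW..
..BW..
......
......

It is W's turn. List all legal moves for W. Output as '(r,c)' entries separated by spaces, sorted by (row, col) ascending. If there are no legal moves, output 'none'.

Answer: (0,3) (1,1) (2,0) (3,1) (4,1)

Derivation:
(0,2): no bracket -> illegal
(0,3): flips 1 -> legal
(0,5): no bracket -> illegal
(1,0): no bracket -> illegal
(1,1): flips 1 -> legal
(1,2): no bracket -> illegal
(1,4): no bracket -> illegal
(1,5): no bracket -> illegal
(2,0): flips 2 -> legal
(2,4): no bracket -> illegal
(3,0): no bracket -> illegal
(3,1): flips 1 -> legal
(4,1): flips 1 -> legal
(4,2): no bracket -> illegal
(4,3): no bracket -> illegal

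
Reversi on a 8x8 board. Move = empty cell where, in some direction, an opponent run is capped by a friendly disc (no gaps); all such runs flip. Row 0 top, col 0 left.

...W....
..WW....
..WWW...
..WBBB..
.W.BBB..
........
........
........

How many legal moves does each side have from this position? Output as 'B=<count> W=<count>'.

-- B to move --
(0,1): flips 2 -> legal
(0,2): flips 2 -> legal
(0,4): no bracket -> illegal
(1,1): flips 1 -> legal
(1,4): flips 1 -> legal
(1,5): flips 1 -> legal
(2,1): flips 1 -> legal
(2,5): no bracket -> illegal
(3,0): no bracket -> illegal
(3,1): flips 1 -> legal
(4,0): no bracket -> illegal
(4,2): no bracket -> illegal
(5,0): no bracket -> illegal
(5,1): no bracket -> illegal
(5,2): no bracket -> illegal
B mobility = 7
-- W to move --
(2,5): no bracket -> illegal
(2,6): no bracket -> illegal
(3,6): flips 3 -> legal
(4,2): flips 1 -> legal
(4,6): flips 1 -> legal
(5,2): no bracket -> illegal
(5,3): flips 2 -> legal
(5,4): flips 3 -> legal
(5,5): flips 2 -> legal
(5,6): flips 2 -> legal
W mobility = 7

Answer: B=7 W=7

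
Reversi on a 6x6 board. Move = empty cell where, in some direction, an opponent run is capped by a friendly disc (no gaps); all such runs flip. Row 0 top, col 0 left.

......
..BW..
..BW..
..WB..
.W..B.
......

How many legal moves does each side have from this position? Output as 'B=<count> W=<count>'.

-- B to move --
(0,2): no bracket -> illegal
(0,3): flips 2 -> legal
(0,4): flips 1 -> legal
(1,4): flips 1 -> legal
(2,1): no bracket -> illegal
(2,4): flips 1 -> legal
(3,0): no bracket -> illegal
(3,1): flips 1 -> legal
(3,4): flips 1 -> legal
(4,0): no bracket -> illegal
(4,2): flips 1 -> legal
(4,3): no bracket -> illegal
(5,0): no bracket -> illegal
(5,1): no bracket -> illegal
(5,2): no bracket -> illegal
B mobility = 7
-- W to move --
(0,1): flips 1 -> legal
(0,2): flips 2 -> legal
(0,3): no bracket -> illegal
(1,1): flips 1 -> legal
(2,1): flips 1 -> legal
(2,4): no bracket -> illegal
(3,1): flips 1 -> legal
(3,4): flips 1 -> legal
(3,5): no bracket -> illegal
(4,2): no bracket -> illegal
(4,3): flips 1 -> legal
(4,5): no bracket -> illegal
(5,3): no bracket -> illegal
(5,4): no bracket -> illegal
(5,5): no bracket -> illegal
W mobility = 7

Answer: B=7 W=7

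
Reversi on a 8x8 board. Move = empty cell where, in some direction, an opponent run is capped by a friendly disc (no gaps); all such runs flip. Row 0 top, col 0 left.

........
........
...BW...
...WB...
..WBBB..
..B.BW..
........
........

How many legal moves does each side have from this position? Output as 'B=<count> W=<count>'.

Answer: B=8 W=7

Derivation:
-- B to move --
(1,3): no bracket -> illegal
(1,4): flips 1 -> legal
(1,5): no bracket -> illegal
(2,2): flips 1 -> legal
(2,5): flips 1 -> legal
(3,1): no bracket -> illegal
(3,2): flips 2 -> legal
(3,5): no bracket -> illegal
(4,1): flips 1 -> legal
(4,6): no bracket -> illegal
(5,1): no bracket -> illegal
(5,3): no bracket -> illegal
(5,6): flips 1 -> legal
(6,4): no bracket -> illegal
(6,5): flips 1 -> legal
(6,6): flips 1 -> legal
B mobility = 8
-- W to move --
(1,2): no bracket -> illegal
(1,3): flips 1 -> legal
(1,4): no bracket -> illegal
(2,2): flips 1 -> legal
(2,5): no bracket -> illegal
(3,2): no bracket -> illegal
(3,5): flips 2 -> legal
(3,6): no bracket -> illegal
(4,1): no bracket -> illegal
(4,6): flips 3 -> legal
(5,1): no bracket -> illegal
(5,3): flips 2 -> legal
(5,6): no bracket -> illegal
(6,1): no bracket -> illegal
(6,2): flips 1 -> legal
(6,3): no bracket -> illegal
(6,4): flips 3 -> legal
(6,5): no bracket -> illegal
W mobility = 7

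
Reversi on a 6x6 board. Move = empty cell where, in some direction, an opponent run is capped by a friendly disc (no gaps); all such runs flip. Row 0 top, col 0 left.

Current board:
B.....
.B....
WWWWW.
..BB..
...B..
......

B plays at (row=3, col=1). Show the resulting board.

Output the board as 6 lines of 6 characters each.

Place B at (3,1); scan 8 dirs for brackets.
Dir NW: opp run (2,0), next=edge -> no flip
Dir N: opp run (2,1) capped by B -> flip
Dir NE: opp run (2,2), next='.' -> no flip
Dir W: first cell '.' (not opp) -> no flip
Dir E: first cell 'B' (not opp) -> no flip
Dir SW: first cell '.' (not opp) -> no flip
Dir S: first cell '.' (not opp) -> no flip
Dir SE: first cell '.' (not opp) -> no flip
All flips: (2,1)

Answer: B.....
.B....
WBWWW.
.BBB..
...B..
......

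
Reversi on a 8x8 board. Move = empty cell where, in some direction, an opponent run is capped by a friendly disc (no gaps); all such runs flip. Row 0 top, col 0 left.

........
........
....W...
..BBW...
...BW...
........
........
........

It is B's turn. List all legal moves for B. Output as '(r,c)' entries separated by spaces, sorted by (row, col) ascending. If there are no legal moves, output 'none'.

Answer: (1,5) (2,5) (3,5) (4,5) (5,5)

Derivation:
(1,3): no bracket -> illegal
(1,4): no bracket -> illegal
(1,5): flips 1 -> legal
(2,3): no bracket -> illegal
(2,5): flips 1 -> legal
(3,5): flips 1 -> legal
(4,5): flips 1 -> legal
(5,3): no bracket -> illegal
(5,4): no bracket -> illegal
(5,5): flips 1 -> legal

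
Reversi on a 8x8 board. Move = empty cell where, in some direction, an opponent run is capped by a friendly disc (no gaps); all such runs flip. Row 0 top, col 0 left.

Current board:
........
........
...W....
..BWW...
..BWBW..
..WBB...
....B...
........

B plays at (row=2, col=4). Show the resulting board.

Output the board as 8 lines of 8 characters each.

Place B at (2,4); scan 8 dirs for brackets.
Dir NW: first cell '.' (not opp) -> no flip
Dir N: first cell '.' (not opp) -> no flip
Dir NE: first cell '.' (not opp) -> no flip
Dir W: opp run (2,3), next='.' -> no flip
Dir E: first cell '.' (not opp) -> no flip
Dir SW: opp run (3,3) capped by B -> flip
Dir S: opp run (3,4) capped by B -> flip
Dir SE: first cell '.' (not opp) -> no flip
All flips: (3,3) (3,4)

Answer: ........
........
...WB...
..BBB...
..BWBW..
..WBB...
....B...
........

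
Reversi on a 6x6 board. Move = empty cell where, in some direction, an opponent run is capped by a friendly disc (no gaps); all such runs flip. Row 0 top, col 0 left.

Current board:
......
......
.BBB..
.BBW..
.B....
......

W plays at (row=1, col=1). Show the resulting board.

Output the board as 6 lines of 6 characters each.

Answer: ......
.W....
.BWB..
.BBW..
.B....
......

Derivation:
Place W at (1,1); scan 8 dirs for brackets.
Dir NW: first cell '.' (not opp) -> no flip
Dir N: first cell '.' (not opp) -> no flip
Dir NE: first cell '.' (not opp) -> no flip
Dir W: first cell '.' (not opp) -> no flip
Dir E: first cell '.' (not opp) -> no flip
Dir SW: first cell '.' (not opp) -> no flip
Dir S: opp run (2,1) (3,1) (4,1), next='.' -> no flip
Dir SE: opp run (2,2) capped by W -> flip
All flips: (2,2)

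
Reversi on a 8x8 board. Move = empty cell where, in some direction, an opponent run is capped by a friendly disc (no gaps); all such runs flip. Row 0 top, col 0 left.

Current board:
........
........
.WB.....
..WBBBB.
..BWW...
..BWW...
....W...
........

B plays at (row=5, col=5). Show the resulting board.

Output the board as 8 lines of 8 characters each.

Place B at (5,5); scan 8 dirs for brackets.
Dir NW: opp run (4,4) capped by B -> flip
Dir N: first cell '.' (not opp) -> no flip
Dir NE: first cell '.' (not opp) -> no flip
Dir W: opp run (5,4) (5,3) capped by B -> flip
Dir E: first cell '.' (not opp) -> no flip
Dir SW: opp run (6,4), next='.' -> no flip
Dir S: first cell '.' (not opp) -> no flip
Dir SE: first cell '.' (not opp) -> no flip
All flips: (4,4) (5,3) (5,4)

Answer: ........
........
.WB.....
..WBBBB.
..BWB...
..BBBB..
....W...
........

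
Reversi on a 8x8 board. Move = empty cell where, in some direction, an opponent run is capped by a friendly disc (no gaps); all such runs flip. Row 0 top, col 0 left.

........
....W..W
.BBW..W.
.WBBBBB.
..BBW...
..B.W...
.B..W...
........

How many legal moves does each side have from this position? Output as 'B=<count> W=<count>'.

Answer: B=14 W=10

Derivation:
-- B to move --
(0,3): no bracket -> illegal
(0,4): no bracket -> illegal
(0,5): flips 2 -> legal
(0,6): no bracket -> illegal
(0,7): no bracket -> illegal
(1,2): flips 1 -> legal
(1,3): flips 1 -> legal
(1,5): no bracket -> illegal
(1,6): flips 1 -> legal
(2,0): flips 1 -> legal
(2,4): flips 1 -> legal
(2,5): no bracket -> illegal
(2,7): no bracket -> illegal
(3,0): flips 1 -> legal
(3,7): no bracket -> illegal
(4,0): flips 1 -> legal
(4,1): flips 1 -> legal
(4,5): flips 1 -> legal
(5,3): flips 1 -> legal
(5,5): flips 1 -> legal
(6,3): no bracket -> illegal
(6,5): flips 1 -> legal
(7,3): no bracket -> illegal
(7,4): flips 3 -> legal
(7,5): no bracket -> illegal
B mobility = 14
-- W to move --
(1,0): flips 3 -> legal
(1,1): flips 3 -> legal
(1,2): no bracket -> illegal
(1,3): flips 1 -> legal
(2,0): flips 2 -> legal
(2,4): flips 1 -> legal
(2,5): no bracket -> illegal
(2,7): no bracket -> illegal
(3,0): no bracket -> illegal
(3,7): flips 5 -> legal
(4,1): flips 3 -> legal
(4,5): flips 1 -> legal
(4,6): flips 1 -> legal
(4,7): no bracket -> illegal
(5,0): no bracket -> illegal
(5,1): no bracket -> illegal
(5,3): flips 3 -> legal
(6,0): no bracket -> illegal
(6,2): no bracket -> illegal
(6,3): no bracket -> illegal
(7,0): no bracket -> illegal
(7,1): no bracket -> illegal
(7,2): no bracket -> illegal
W mobility = 10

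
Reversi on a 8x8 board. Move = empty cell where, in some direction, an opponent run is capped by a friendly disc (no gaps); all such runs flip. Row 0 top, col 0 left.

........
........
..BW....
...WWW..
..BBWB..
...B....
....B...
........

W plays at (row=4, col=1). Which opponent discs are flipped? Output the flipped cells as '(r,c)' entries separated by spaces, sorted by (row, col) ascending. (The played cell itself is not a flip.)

Answer: (4,2) (4,3)

Derivation:
Dir NW: first cell '.' (not opp) -> no flip
Dir N: first cell '.' (not opp) -> no flip
Dir NE: first cell '.' (not opp) -> no flip
Dir W: first cell '.' (not opp) -> no flip
Dir E: opp run (4,2) (4,3) capped by W -> flip
Dir SW: first cell '.' (not opp) -> no flip
Dir S: first cell '.' (not opp) -> no flip
Dir SE: first cell '.' (not opp) -> no flip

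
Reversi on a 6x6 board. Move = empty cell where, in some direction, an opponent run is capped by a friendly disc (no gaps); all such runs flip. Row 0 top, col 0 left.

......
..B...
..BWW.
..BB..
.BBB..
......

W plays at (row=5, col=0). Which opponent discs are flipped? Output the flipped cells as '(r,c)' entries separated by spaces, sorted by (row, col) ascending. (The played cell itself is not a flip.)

Answer: (3,2) (4,1)

Derivation:
Dir NW: edge -> no flip
Dir N: first cell '.' (not opp) -> no flip
Dir NE: opp run (4,1) (3,2) capped by W -> flip
Dir W: edge -> no flip
Dir E: first cell '.' (not opp) -> no flip
Dir SW: edge -> no flip
Dir S: edge -> no flip
Dir SE: edge -> no flip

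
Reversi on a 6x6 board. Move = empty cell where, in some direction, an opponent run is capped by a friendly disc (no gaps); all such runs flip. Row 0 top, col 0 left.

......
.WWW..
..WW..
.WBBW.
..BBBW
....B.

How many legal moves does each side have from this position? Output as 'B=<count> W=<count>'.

-- B to move --
(0,0): flips 2 -> legal
(0,1): no bracket -> illegal
(0,2): flips 2 -> legal
(0,3): flips 2 -> legal
(0,4): no bracket -> illegal
(1,0): no bracket -> illegal
(1,4): flips 1 -> legal
(2,0): flips 1 -> legal
(2,1): no bracket -> illegal
(2,4): flips 1 -> legal
(2,5): flips 1 -> legal
(3,0): flips 1 -> legal
(3,5): flips 1 -> legal
(4,0): no bracket -> illegal
(4,1): no bracket -> illegal
(5,5): no bracket -> illegal
B mobility = 9
-- W to move --
(2,1): no bracket -> illegal
(2,4): no bracket -> illegal
(3,5): no bracket -> illegal
(4,1): flips 4 -> legal
(5,1): no bracket -> illegal
(5,2): flips 3 -> legal
(5,3): flips 3 -> legal
(5,5): flips 2 -> legal
W mobility = 4

Answer: B=9 W=4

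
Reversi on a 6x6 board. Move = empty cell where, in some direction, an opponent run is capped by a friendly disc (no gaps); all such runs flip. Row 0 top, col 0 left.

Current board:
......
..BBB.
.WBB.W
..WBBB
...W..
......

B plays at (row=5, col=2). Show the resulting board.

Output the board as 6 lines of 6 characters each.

Place B at (5,2); scan 8 dirs for brackets.
Dir NW: first cell '.' (not opp) -> no flip
Dir N: first cell '.' (not opp) -> no flip
Dir NE: opp run (4,3) capped by B -> flip
Dir W: first cell '.' (not opp) -> no flip
Dir E: first cell '.' (not opp) -> no flip
Dir SW: edge -> no flip
Dir S: edge -> no flip
Dir SE: edge -> no flip
All flips: (4,3)

Answer: ......
..BBB.
.WBB.W
..WBBB
...B..
..B...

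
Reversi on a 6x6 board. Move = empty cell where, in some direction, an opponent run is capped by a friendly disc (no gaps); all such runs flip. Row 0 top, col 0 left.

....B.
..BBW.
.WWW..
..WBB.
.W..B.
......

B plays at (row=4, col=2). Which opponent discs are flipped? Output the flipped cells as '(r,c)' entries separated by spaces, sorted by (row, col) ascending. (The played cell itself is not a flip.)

Answer: (2,2) (3,2)

Derivation:
Dir NW: first cell '.' (not opp) -> no flip
Dir N: opp run (3,2) (2,2) capped by B -> flip
Dir NE: first cell 'B' (not opp) -> no flip
Dir W: opp run (4,1), next='.' -> no flip
Dir E: first cell '.' (not opp) -> no flip
Dir SW: first cell '.' (not opp) -> no flip
Dir S: first cell '.' (not opp) -> no flip
Dir SE: first cell '.' (not opp) -> no flip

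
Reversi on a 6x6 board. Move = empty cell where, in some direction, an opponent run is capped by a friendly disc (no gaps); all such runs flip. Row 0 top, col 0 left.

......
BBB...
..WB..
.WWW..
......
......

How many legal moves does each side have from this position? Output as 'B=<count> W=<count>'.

Answer: B=5 W=5

Derivation:
-- B to move --
(1,3): no bracket -> illegal
(2,0): no bracket -> illegal
(2,1): flips 1 -> legal
(2,4): no bracket -> illegal
(3,0): no bracket -> illegal
(3,4): no bracket -> illegal
(4,0): no bracket -> illegal
(4,1): flips 1 -> legal
(4,2): flips 2 -> legal
(4,3): flips 1 -> legal
(4,4): flips 2 -> legal
B mobility = 5
-- W to move --
(0,0): flips 1 -> legal
(0,1): no bracket -> illegal
(0,2): flips 1 -> legal
(0,3): no bracket -> illegal
(1,3): flips 1 -> legal
(1,4): flips 1 -> legal
(2,0): no bracket -> illegal
(2,1): no bracket -> illegal
(2,4): flips 1 -> legal
(3,4): no bracket -> illegal
W mobility = 5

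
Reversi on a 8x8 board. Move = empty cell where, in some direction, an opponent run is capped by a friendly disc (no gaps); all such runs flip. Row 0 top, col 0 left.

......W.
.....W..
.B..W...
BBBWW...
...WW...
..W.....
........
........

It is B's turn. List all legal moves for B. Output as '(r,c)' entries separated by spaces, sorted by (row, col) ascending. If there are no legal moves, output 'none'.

(0,4): no bracket -> illegal
(0,5): no bracket -> illegal
(0,7): no bracket -> illegal
(1,3): no bracket -> illegal
(1,4): no bracket -> illegal
(1,6): no bracket -> illegal
(1,7): no bracket -> illegal
(2,2): no bracket -> illegal
(2,3): no bracket -> illegal
(2,5): no bracket -> illegal
(2,6): no bracket -> illegal
(3,5): flips 2 -> legal
(4,1): no bracket -> illegal
(4,2): no bracket -> illegal
(4,5): no bracket -> illegal
(5,1): no bracket -> illegal
(5,3): no bracket -> illegal
(5,4): flips 1 -> legal
(5,5): no bracket -> illegal
(6,1): no bracket -> illegal
(6,2): no bracket -> illegal
(6,3): no bracket -> illegal

Answer: (3,5) (5,4)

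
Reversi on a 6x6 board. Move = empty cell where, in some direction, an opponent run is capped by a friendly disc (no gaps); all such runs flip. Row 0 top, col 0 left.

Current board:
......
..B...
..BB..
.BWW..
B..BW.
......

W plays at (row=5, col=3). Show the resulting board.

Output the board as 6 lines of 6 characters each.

Answer: ......
..B...
..BB..
.BWW..
B..WW.
...W..

Derivation:
Place W at (5,3); scan 8 dirs for brackets.
Dir NW: first cell '.' (not opp) -> no flip
Dir N: opp run (4,3) capped by W -> flip
Dir NE: first cell 'W' (not opp) -> no flip
Dir W: first cell '.' (not opp) -> no flip
Dir E: first cell '.' (not opp) -> no flip
Dir SW: edge -> no flip
Dir S: edge -> no flip
Dir SE: edge -> no flip
All flips: (4,3)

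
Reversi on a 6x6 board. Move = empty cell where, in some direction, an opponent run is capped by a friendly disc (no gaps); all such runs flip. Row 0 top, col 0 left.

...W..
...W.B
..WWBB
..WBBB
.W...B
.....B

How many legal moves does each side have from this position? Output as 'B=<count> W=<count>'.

Answer: B=5 W=2

Derivation:
-- B to move --
(0,2): flips 1 -> legal
(0,4): no bracket -> illegal
(1,1): flips 1 -> legal
(1,2): flips 1 -> legal
(1,4): no bracket -> illegal
(2,1): flips 2 -> legal
(3,0): no bracket -> illegal
(3,1): flips 1 -> legal
(4,0): no bracket -> illegal
(4,2): no bracket -> illegal
(4,3): no bracket -> illegal
(5,0): no bracket -> illegal
(5,1): no bracket -> illegal
(5,2): no bracket -> illegal
B mobility = 5
-- W to move --
(0,4): no bracket -> illegal
(0,5): no bracket -> illegal
(1,4): no bracket -> illegal
(4,2): no bracket -> illegal
(4,3): flips 1 -> legal
(4,4): flips 1 -> legal
(5,4): no bracket -> illegal
W mobility = 2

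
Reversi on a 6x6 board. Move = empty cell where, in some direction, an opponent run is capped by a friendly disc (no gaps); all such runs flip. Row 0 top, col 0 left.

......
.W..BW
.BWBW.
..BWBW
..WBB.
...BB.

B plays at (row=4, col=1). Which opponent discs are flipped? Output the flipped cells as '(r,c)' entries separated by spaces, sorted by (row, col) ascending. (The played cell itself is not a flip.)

Answer: (4,2)

Derivation:
Dir NW: first cell '.' (not opp) -> no flip
Dir N: first cell '.' (not opp) -> no flip
Dir NE: first cell 'B' (not opp) -> no flip
Dir W: first cell '.' (not opp) -> no flip
Dir E: opp run (4,2) capped by B -> flip
Dir SW: first cell '.' (not opp) -> no flip
Dir S: first cell '.' (not opp) -> no flip
Dir SE: first cell '.' (not opp) -> no flip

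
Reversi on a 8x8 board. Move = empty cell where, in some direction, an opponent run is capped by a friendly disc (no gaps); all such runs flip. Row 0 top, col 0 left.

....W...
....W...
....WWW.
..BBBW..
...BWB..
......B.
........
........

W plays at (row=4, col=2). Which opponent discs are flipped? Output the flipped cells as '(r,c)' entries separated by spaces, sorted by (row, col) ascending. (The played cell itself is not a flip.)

Dir NW: first cell '.' (not opp) -> no flip
Dir N: opp run (3,2), next='.' -> no flip
Dir NE: opp run (3,3) capped by W -> flip
Dir W: first cell '.' (not opp) -> no flip
Dir E: opp run (4,3) capped by W -> flip
Dir SW: first cell '.' (not opp) -> no flip
Dir S: first cell '.' (not opp) -> no flip
Dir SE: first cell '.' (not opp) -> no flip

Answer: (3,3) (4,3)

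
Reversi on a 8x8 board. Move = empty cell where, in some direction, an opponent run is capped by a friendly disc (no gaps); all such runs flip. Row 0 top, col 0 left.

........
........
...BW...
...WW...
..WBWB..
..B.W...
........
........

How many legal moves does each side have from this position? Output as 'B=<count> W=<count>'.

-- B to move --
(1,3): no bracket -> illegal
(1,4): no bracket -> illegal
(1,5): no bracket -> illegal
(2,2): no bracket -> illegal
(2,5): flips 2 -> legal
(3,1): no bracket -> illegal
(3,2): flips 1 -> legal
(3,5): no bracket -> illegal
(4,1): flips 1 -> legal
(5,1): no bracket -> illegal
(5,3): no bracket -> illegal
(5,5): no bracket -> illegal
(6,3): flips 1 -> legal
(6,4): no bracket -> illegal
(6,5): flips 1 -> legal
B mobility = 5
-- W to move --
(1,2): flips 1 -> legal
(1,3): flips 1 -> legal
(1,4): no bracket -> illegal
(2,2): flips 1 -> legal
(3,2): flips 1 -> legal
(3,5): no bracket -> illegal
(3,6): flips 1 -> legal
(4,1): no bracket -> illegal
(4,6): flips 1 -> legal
(5,1): no bracket -> illegal
(5,3): flips 1 -> legal
(5,5): no bracket -> illegal
(5,6): flips 1 -> legal
(6,1): flips 2 -> legal
(6,2): flips 1 -> legal
(6,3): no bracket -> illegal
W mobility = 10

Answer: B=5 W=10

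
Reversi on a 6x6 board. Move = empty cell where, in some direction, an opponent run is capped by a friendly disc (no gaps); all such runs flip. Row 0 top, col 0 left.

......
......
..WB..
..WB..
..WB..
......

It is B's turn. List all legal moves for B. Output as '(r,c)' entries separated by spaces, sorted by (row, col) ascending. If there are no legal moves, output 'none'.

(1,1): flips 1 -> legal
(1,2): no bracket -> illegal
(1,3): no bracket -> illegal
(2,1): flips 2 -> legal
(3,1): flips 1 -> legal
(4,1): flips 2 -> legal
(5,1): flips 1 -> legal
(5,2): no bracket -> illegal
(5,3): no bracket -> illegal

Answer: (1,1) (2,1) (3,1) (4,1) (5,1)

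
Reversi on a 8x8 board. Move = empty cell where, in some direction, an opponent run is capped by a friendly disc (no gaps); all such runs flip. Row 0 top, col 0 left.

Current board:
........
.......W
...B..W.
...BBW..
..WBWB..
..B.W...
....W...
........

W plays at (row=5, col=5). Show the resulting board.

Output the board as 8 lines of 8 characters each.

Place W at (5,5); scan 8 dirs for brackets.
Dir NW: first cell 'W' (not opp) -> no flip
Dir N: opp run (4,5) capped by W -> flip
Dir NE: first cell '.' (not opp) -> no flip
Dir W: first cell 'W' (not opp) -> no flip
Dir E: first cell '.' (not opp) -> no flip
Dir SW: first cell 'W' (not opp) -> no flip
Dir S: first cell '.' (not opp) -> no flip
Dir SE: first cell '.' (not opp) -> no flip
All flips: (4,5)

Answer: ........
.......W
...B..W.
...BBW..
..WBWW..
..B.WW..
....W...
........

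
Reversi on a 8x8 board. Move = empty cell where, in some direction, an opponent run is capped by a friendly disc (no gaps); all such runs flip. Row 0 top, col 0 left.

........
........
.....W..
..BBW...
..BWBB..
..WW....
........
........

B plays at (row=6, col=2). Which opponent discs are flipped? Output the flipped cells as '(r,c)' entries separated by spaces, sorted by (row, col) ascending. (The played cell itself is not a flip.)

Dir NW: first cell '.' (not opp) -> no flip
Dir N: opp run (5,2) capped by B -> flip
Dir NE: opp run (5,3) capped by B -> flip
Dir W: first cell '.' (not opp) -> no flip
Dir E: first cell '.' (not opp) -> no flip
Dir SW: first cell '.' (not opp) -> no flip
Dir S: first cell '.' (not opp) -> no flip
Dir SE: first cell '.' (not opp) -> no flip

Answer: (5,2) (5,3)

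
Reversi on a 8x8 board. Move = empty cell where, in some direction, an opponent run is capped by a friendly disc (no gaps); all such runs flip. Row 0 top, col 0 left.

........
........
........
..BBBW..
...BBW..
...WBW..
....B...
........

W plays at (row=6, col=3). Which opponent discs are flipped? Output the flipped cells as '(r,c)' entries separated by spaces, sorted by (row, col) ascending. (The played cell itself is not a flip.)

Answer: (5,4)

Derivation:
Dir NW: first cell '.' (not opp) -> no flip
Dir N: first cell 'W' (not opp) -> no flip
Dir NE: opp run (5,4) capped by W -> flip
Dir W: first cell '.' (not opp) -> no flip
Dir E: opp run (6,4), next='.' -> no flip
Dir SW: first cell '.' (not opp) -> no flip
Dir S: first cell '.' (not opp) -> no flip
Dir SE: first cell '.' (not opp) -> no flip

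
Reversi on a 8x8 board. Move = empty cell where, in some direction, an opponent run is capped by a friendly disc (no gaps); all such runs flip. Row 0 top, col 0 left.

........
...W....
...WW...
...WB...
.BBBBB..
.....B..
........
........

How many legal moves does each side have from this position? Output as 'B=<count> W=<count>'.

-- B to move --
(0,2): no bracket -> illegal
(0,3): flips 3 -> legal
(0,4): no bracket -> illegal
(1,2): flips 1 -> legal
(1,4): flips 1 -> legal
(1,5): flips 2 -> legal
(2,2): flips 1 -> legal
(2,5): no bracket -> illegal
(3,2): flips 1 -> legal
(3,5): no bracket -> illegal
B mobility = 6
-- W to move --
(2,5): no bracket -> illegal
(3,0): no bracket -> illegal
(3,1): no bracket -> illegal
(3,2): no bracket -> illegal
(3,5): flips 1 -> legal
(3,6): no bracket -> illegal
(4,0): no bracket -> illegal
(4,6): no bracket -> illegal
(5,0): no bracket -> illegal
(5,1): flips 1 -> legal
(5,2): no bracket -> illegal
(5,3): flips 1 -> legal
(5,4): flips 2 -> legal
(5,6): flips 2 -> legal
(6,4): no bracket -> illegal
(6,5): no bracket -> illegal
(6,6): flips 2 -> legal
W mobility = 6

Answer: B=6 W=6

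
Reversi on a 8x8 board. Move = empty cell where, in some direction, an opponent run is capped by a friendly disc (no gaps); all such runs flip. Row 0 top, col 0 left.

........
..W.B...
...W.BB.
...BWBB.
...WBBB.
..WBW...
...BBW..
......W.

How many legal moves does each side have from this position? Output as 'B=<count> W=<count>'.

-- B to move --
(0,1): flips 3 -> legal
(0,2): no bracket -> illegal
(0,3): no bracket -> illegal
(1,1): no bracket -> illegal
(1,3): flips 1 -> legal
(2,1): no bracket -> illegal
(2,2): no bracket -> illegal
(2,4): flips 1 -> legal
(3,2): flips 1 -> legal
(4,1): flips 1 -> legal
(4,2): flips 1 -> legal
(5,1): flips 1 -> legal
(5,5): flips 1 -> legal
(5,6): no bracket -> illegal
(6,1): flips 3 -> legal
(6,2): no bracket -> illegal
(6,6): flips 1 -> legal
(6,7): no bracket -> illegal
(7,4): no bracket -> illegal
(7,5): no bracket -> illegal
(7,7): no bracket -> illegal
B mobility = 10
-- W to move --
(0,3): no bracket -> illegal
(0,4): no bracket -> illegal
(0,5): flips 1 -> legal
(1,3): no bracket -> illegal
(1,5): no bracket -> illegal
(1,6): flips 1 -> legal
(1,7): no bracket -> illegal
(2,2): no bracket -> illegal
(2,4): no bracket -> illegal
(2,7): flips 2 -> legal
(3,2): flips 1 -> legal
(3,7): flips 2 -> legal
(4,2): no bracket -> illegal
(4,7): flips 3 -> legal
(5,5): no bracket -> illegal
(5,6): flips 1 -> legal
(5,7): no bracket -> illegal
(6,2): flips 2 -> legal
(7,2): flips 1 -> legal
(7,3): flips 2 -> legal
(7,4): flips 2 -> legal
(7,5): no bracket -> illegal
W mobility = 11

Answer: B=10 W=11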